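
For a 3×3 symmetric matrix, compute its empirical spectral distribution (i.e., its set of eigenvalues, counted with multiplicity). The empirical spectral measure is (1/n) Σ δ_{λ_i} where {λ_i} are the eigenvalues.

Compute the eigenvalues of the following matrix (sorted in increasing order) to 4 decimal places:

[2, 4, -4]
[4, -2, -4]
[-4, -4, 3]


Since M is real symmetric, all three eigenvalues are real; they are the roots of det(λI − M) = λ³ − (tr M) λ² + s λ − det M, where s is the sum of the principal 2×2 minors.
tr M = 2 + (-2) + 3 = 3.
s = (2·(-2) − 4²) + (2·3 − (-4)²) + ((-2)·3 − (-4)²) = -20 + (-10) + (-22) = -52.
det M (expand along row 1) = 2·(-22) − 4·(-4) + (-4)·(-24) = 68.
Characteristic polynomial: λ³ − 3λ² − 52λ − 68 = 0.
Substitute λ = y + (tr M)/3 = y + 1.000000 to remove the quadratic term: y³ + p·y + q = 0 with p = s − (tr M)²/3 = -55.000000 and q = −2(tr M)³/27 + (tr M)·s/3 − det M = -122.000000.
Three real roots ⇒ use the trigonometric (Viète) form: r = 2√(−p/3) = 8.563488, φ = arccos(3q/(p·r)) = arccos(0.777083) = 0.680778 rad.
y_k = r·cos(φ/3 − 2πk/3) for k = 0, 1, 2 gives y = 8.343943, -2.503451, -5.840492.
λ_k = y_k + 1.000000 gives λ = 9.3439, -1.5035, -4.8405 (check: the sum is 3.0000 = tr M).

Eigenvalues sorted in increasing order: [-4.8405, -1.5035, 9.3439].


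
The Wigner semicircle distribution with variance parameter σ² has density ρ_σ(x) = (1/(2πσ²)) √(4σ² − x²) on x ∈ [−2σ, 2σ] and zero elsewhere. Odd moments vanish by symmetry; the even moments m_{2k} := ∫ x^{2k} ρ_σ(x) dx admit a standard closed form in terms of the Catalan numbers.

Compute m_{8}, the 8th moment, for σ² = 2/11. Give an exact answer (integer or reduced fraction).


By the scaled semicircle moment identity, m_{2k} = σ^{2k} · C_k with k = 4.
C_4 = (1/(k+1)) · C(2k, k) = (1/5) · C(8, 4) = (1/5) · 70 = 14.
σ^{2k} = (σ²)^k = (2/11)^4 = 16/14641.

Therefore m_{8} = σ^{8} · C_4 = (16/14641) · 14 = 224/14641.


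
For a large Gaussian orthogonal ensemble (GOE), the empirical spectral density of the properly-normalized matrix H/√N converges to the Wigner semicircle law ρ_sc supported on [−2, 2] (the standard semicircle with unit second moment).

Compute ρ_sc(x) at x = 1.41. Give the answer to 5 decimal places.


ρ_sc(x) = (1/(2π)) √(4 − x²). With x = 1.41:
  4 − x² = 4 − (1.41)² = 4 − 1.988100 = 2.011900.
  √(4 − x²) = 1.418415.
  1/(2π) = 0.159155.
  ρ_sc(1.41) = 0.159155 · 1.418415 = 0.225748.

Rounded to 5 decimal places: ρ_sc(1.41) ≈ 0.22575.


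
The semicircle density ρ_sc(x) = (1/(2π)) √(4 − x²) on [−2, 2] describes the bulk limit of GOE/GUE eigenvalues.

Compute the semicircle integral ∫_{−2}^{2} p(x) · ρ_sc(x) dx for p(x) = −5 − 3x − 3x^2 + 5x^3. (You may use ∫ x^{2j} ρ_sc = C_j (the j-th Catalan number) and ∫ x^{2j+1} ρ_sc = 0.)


Write p(x) = Σ a_i x^i, split into monomials and integrate each against ρ_sc separately.
Using ∫ x^{2j} ρ_sc = C_j = (1/(j+1)) C(2j, j) (Catalan numbers) and ∫ x^{2j+1} ρ_sc = 0 (odd monomials vanish by symmetry):
  i = 0 (even): a_0 · C_{0} = -5 · 1 = -5
  i = 1 (odd): ∫ x^1 ρ_sc = 0 (vanishes)
  i = 2 (even): a_2 · C_{1} = -3 · 1 = -3
  i = 3 (odd): ∫ x^3 ρ_sc = 0 (vanishes)

Summing the contributions: ∫_{−2}^{2} p(x) ρ_sc(x) dx = (-5) + (-3) = -8.


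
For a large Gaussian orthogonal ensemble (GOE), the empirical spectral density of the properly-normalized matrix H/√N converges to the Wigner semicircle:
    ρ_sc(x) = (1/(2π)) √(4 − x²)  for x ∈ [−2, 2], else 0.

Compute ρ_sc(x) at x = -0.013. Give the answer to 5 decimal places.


ρ_sc(x) = (1/(2π)) √(4 − x²). With x = -0.013:
  4 − x² = 4 − (-0.013)² = 4 − 0.000169 = 3.999831.
  √(4 − x²) = 1.999958.
  1/(2π) = 0.159155.
  ρ_sc(-0.013) = 0.159155 · 1.999958 = 0.318303.

Rounded to 5 decimal places: ρ_sc(-0.013) ≈ 0.31830.


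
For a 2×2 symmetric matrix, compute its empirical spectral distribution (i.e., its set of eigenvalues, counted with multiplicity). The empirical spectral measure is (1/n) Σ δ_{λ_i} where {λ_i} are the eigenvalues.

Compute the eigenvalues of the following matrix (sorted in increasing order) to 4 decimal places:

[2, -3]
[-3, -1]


Since M is real symmetric, both eigenvalues are real; they are the roots of det(λI − M) = λ² − (tr M) λ + det M.
tr M = 2 + (-1) = 1.
det M = 2·(-1) − (-3)² = -2 − 9 = -11.
Characteristic polynomial: λ² − λ − 11 = 0.
Discriminant Δ = (tr M)² − 4·det M = 1 − (-44) = 45; √Δ = 6.708204.
λ = (tr M ± √Δ)/2 = (1 ± 6.708204)/2, giving (tr M − √Δ)/2 = -2.8541 and (tr M + √Δ)/2 = 3.8541.

Eigenvalues sorted in increasing order: [-2.8541, 3.8541].


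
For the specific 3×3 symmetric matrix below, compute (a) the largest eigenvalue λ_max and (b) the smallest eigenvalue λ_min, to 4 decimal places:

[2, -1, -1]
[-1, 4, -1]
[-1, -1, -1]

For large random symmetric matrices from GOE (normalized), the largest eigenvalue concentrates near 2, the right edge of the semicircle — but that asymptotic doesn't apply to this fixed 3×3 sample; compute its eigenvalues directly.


Since M is real symmetric, all three eigenvalues are real; they are the roots of det(λI − M) = λ³ − (tr M) λ² + s λ − det M, where s is the sum of the principal 2×2 minors.
tr M = 2 + 4 + (-1) = 5.
s = (2·4 − (-1)²) + (2·(-1) − (-1)²) + (4·(-1) − (-1)²) = 7 + (-3) + (-5) = -1.
det M (expand along row 1) = 2·(-5) − (-1)·0 + (-1)·5 = -15.
Characteristic polynomial: λ³ − 5λ² − λ + 15 = 0.
Substitute λ = y + (tr M)/3 = y + 1.666667 to remove the quadratic term: y³ + p·y + q = 0 with p = s − (tr M)²/3 = -9.333333 and q = −2(tr M)³/27 + (tr M)·s/3 − det M = 4.074074.
Three real roots ⇒ use the trigonometric (Viète) form: r = 2√(−p/3) = 3.527668, φ = arccos(3q/(p·r)) = arccos(-0.371215) = 1.951114 rad.
y_k = r·cos(φ/3 − 2πk/3) for k = 0, 1, 2 gives y = 2.807527, 0.446014, -3.253541.
λ_k = y_k + 1.666667 gives λ = 4.4742, 2.1127, -1.5869 (check: the sum is 5.0000 = tr M).

Hence λ_max = 4.4742 and λ_min = -1.5869.


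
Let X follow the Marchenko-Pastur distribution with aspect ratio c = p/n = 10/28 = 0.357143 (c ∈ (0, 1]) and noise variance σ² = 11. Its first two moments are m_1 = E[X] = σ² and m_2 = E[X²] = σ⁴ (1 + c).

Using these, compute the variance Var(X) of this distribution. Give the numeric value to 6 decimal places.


m_1 = E[X] = σ² = 11, so m_1² = 121.
m_2 = E[X²] = σ⁴ (1 + c) = 121 · (1 + 0.357143) = 121 · 1.357143 = 164.214286.
(Note m_2 − m_1² simplifies to c · σ⁴ = 0.357143 · 121.)

Var(X) = m_2 − m_1² = 164.214286 − 121 = 43.214286.


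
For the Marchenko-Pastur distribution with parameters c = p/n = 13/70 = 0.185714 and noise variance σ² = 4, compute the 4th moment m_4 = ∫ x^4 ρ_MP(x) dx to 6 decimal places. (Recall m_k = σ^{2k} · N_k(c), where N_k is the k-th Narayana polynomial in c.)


E[X⁴] = σ⁸ (1 + 6c + 6c² + c³) (fourth MP moment). With σ² = 4 (so σ⁸ = 256) and c = 13/70 = 0.185714: E[X⁴] = 256 · (1 + 6·0.185714 + 6·(0.185714)² + (0.185714)³) = 256 · 2.327630.

So E[X^4] = 595.873213.


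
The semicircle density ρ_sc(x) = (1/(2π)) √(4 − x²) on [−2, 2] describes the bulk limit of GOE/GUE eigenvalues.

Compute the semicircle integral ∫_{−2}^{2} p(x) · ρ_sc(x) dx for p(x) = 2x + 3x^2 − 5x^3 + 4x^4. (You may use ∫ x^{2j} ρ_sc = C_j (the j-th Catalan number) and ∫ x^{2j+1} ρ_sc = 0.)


Write p(x) = Σ a_i x^i, split into monomials and integrate each against ρ_sc separately.
Using ∫ x^{2j} ρ_sc = C_j = (1/(j+1)) C(2j, j) (Catalan numbers) and ∫ x^{2j+1} ρ_sc = 0 (odd monomials vanish by symmetry):
  i = 1 (odd): ∫ x^1 ρ_sc = 0 (vanishes)
  i = 2 (even): a_2 · C_{1} = 3 · 1 = 3
  i = 3 (odd): ∫ x^3 ρ_sc = 0 (vanishes)
  i = 4 (even): a_4 · C_{2} = 4 · 2 = 8

Summing the contributions: ∫_{−2}^{2} p(x) ρ_sc(x) dx = 3 + 8 = 11.


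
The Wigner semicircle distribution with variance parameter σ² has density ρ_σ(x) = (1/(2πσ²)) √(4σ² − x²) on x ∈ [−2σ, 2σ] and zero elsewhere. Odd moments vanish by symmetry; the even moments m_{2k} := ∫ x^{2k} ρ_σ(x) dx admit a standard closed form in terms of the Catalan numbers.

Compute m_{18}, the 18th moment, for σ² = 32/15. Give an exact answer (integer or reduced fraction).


By the scaled semicircle moment identity, m_{2k} = σ^{2k} · C_k with k = 9.
C_9 = (1/(k+1)) · C(2k, k) = (1/10) · C(18, 9) = (1/10) · 48620 = 4862.
σ^{2k} = (σ²)^k = (32/15)^9 = 35184372088832/38443359375.

Therefore m_{18} = σ^{18} · C_9 = (35184372088832/38443359375) · 4862 = 171066417095901184/38443359375.


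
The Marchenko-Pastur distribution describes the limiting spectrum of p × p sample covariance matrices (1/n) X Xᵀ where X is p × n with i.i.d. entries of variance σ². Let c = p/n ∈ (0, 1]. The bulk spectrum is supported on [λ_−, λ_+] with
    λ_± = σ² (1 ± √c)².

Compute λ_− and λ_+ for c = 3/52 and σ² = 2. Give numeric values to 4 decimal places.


c = 3/52 = 0.057692; √c = 0.240192.
λ_− = σ² (1 − √c)² = 2 · (1 − 0.240192)² = 2 · (0.759808)² = 1.154616.
λ_+ = σ² (1 + √c)² = 2 · (1 + 0.240192)² = 2 · (1.240192)² = 3.076154.

Rounded to 4 decimal places: λ_− ≈ 1.1546, λ_+ ≈ 3.0762.


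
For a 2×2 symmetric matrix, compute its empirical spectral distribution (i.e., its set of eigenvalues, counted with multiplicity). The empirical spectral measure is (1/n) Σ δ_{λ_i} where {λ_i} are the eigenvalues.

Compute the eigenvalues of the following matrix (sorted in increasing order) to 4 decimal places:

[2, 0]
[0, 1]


Since M is real symmetric, both eigenvalues are real; they are the roots of det(λI − M) = λ² − (tr M) λ + det M.
tr M = 2 + 1 = 3.
det M = 2·1 − 0² = 2 − 0 = 2.
Characteristic polynomial: λ² − 3λ + 2 = 0.
Discriminant Δ = (tr M)² − 4·det M = 9 − 8 = 1; √Δ = 1.000000.
λ = (tr M ± √Δ)/2 = (3 ± 1.000000)/2, giving (tr M − √Δ)/2 = 1.0000 and (tr M + √Δ)/2 = 2.0000.

Eigenvalues sorted in increasing order: [1.0000, 2.0000].


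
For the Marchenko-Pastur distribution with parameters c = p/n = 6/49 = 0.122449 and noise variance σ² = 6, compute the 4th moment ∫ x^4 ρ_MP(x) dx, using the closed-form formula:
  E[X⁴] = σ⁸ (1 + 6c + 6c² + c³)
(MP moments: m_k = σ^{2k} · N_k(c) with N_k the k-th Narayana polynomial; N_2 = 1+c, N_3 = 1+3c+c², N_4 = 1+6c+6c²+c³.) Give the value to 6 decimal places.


E[X⁴] = σ⁸ (1 + 6c + 6c² + c³) (fourth MP moment). With σ² = 6 (so σ⁸ = 1296) and c = 6/49 = 0.122449: E[X⁴] = 1296 · (1 + 6·0.122449 + 6·(0.122449)² + (0.122449)³) = 1296 · 1.826492.

So E[X^4] = 2367.134102.


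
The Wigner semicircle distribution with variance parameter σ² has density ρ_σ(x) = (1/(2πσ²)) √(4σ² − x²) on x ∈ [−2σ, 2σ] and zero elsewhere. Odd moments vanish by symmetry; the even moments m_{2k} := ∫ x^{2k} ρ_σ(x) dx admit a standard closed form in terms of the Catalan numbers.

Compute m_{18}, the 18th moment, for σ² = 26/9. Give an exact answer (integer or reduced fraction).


By the scaled semicircle moment identity, m_{2k} = σ^{2k} · C_k with k = 9.
C_9 = (1/(k+1)) · C(2k, k) = (1/10) · C(18, 9) = (1/10) · 48620 = 4862.
σ^{2k} = (σ²)^k = (26/9)^9 = 5429503678976/387420489.

Therefore m_{18} = σ^{18} · C_9 = (5429503678976/387420489) · 4862 = 26398246887181312/387420489.


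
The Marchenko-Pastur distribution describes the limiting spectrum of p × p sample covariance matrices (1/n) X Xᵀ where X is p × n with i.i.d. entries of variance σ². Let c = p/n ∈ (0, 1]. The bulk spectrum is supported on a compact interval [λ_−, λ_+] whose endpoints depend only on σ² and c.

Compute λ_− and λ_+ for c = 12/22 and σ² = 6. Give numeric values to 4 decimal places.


c = 12/22 = 0.545455; √c = 0.738549.
λ_− = σ² (1 − √c)² = 6 · (1 − 0.738549)² = 6 · (0.261451)² = 0.410140.
λ_+ = σ² (1 + √c)² = 6 · (1 + 0.738549)² = 6 · (1.738549)² = 18.135315.

Rounded to 4 decimal places: λ_− ≈ 0.4101, λ_+ ≈ 18.1353.


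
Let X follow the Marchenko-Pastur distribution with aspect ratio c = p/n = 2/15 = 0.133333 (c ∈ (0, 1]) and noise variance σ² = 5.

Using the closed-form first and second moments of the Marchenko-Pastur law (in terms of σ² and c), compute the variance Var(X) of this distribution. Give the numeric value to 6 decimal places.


Recall the MP moments m_1 = E[X] = σ² and m_2 = E[X²] = σ⁴ (1 + c).
m_1 = E[X] = σ² = 5, so m_1² = 25.
m_2 = E[X²] = σ⁴ (1 + c) = 25 · (1 + 0.133333) = 25 · 1.133333 = 28.333333.
(Note m_2 − m_1² simplifies to c · σ⁴ = 0.133333 · 25.)

Var(X) = m_2 − m_1² = 28.333333 − 25 = 3.333333.


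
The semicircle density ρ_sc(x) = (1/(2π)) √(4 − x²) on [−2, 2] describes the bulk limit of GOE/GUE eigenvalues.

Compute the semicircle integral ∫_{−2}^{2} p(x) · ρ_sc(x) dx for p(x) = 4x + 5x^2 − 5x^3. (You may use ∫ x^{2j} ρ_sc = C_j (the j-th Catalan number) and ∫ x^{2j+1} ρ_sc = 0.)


Write p(x) = Σ a_i x^i, split into monomials and integrate each against ρ_sc separately.
Using ∫ x^{2j} ρ_sc = C_j = (1/(j+1)) C(2j, j) (Catalan numbers) and ∫ x^{2j+1} ρ_sc = 0 (odd monomials vanish by symmetry):
  i = 1 (odd): ∫ x^1 ρ_sc = 0 (vanishes)
  i = 2 (even): a_2 · C_{1} = 5 · 1 = 5
  i = 3 (odd): ∫ x^3 ρ_sc = 0 (vanishes)

Summing the contributions: ∫_{−2}^{2} p(x) ρ_sc(x) dx = 5.


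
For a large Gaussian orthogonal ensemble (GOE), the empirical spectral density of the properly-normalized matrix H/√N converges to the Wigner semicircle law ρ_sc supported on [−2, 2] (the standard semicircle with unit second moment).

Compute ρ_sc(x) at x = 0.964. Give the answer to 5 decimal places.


ρ_sc(x) = (1/(2π)) √(4 − x²). With x = 0.964:
  4 − x² = 4 − (0.964)² = 4 − 0.929296 = 3.070704.
  √(4 − x²) = 1.752342.
  1/(2π) = 0.159155.
  ρ_sc(0.964) = 0.159155 · 1.752342 = 0.278894.

Rounded to 5 decimal places: ρ_sc(0.964) ≈ 0.27889.


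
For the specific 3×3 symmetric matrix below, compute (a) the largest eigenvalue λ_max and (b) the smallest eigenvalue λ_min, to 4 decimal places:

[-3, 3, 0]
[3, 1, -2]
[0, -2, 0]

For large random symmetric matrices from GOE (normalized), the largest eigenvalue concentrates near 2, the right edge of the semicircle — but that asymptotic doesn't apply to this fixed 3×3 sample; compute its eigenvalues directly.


Since M is real symmetric, all three eigenvalues are real; they are the roots of det(λI − M) = λ³ − (tr M) λ² + s λ − det M, where s is the sum of the principal 2×2 minors.
tr M = -3 + 1 + 0 = -2.
s = ((-3)·1 − 3²) + ((-3)·0 − 0²) + (1·0 − (-2)²) = -12 + 0 + (-4) = -16.
det M (expand along row 1) = (-3)·(-4) − 3·0 + 0·(-6) = 12.
Characteristic polynomial: λ³ + 2λ² − 16λ − 12 = 0.
Substitute λ = y + (tr M)/3 = y − 0.666667 to remove the quadratic term: y³ + p·y + q = 0 with p = s − (tr M)²/3 = -17.333333 and q = −2(tr M)³/27 + (tr M)·s/3 − det M = -0.740741.
Three real roots ⇒ use the trigonometric (Viète) form: r = 2√(−p/3) = 4.807402, φ = arccos(3q/(p·r)) = arccos(0.026668) = 1.544125 rad.
y_k = r·cos(φ/3 − 2πk/3) for k = 0, 1, 2 gives y = 4.184537, -0.042740, -4.141798.
λ_k = y_k − 0.666667 gives λ = 3.5179, -0.7094, -4.8085 (check: the sum is -2.0000 = tr M).

Hence λ_max = 3.5179 and λ_min = -4.8085.


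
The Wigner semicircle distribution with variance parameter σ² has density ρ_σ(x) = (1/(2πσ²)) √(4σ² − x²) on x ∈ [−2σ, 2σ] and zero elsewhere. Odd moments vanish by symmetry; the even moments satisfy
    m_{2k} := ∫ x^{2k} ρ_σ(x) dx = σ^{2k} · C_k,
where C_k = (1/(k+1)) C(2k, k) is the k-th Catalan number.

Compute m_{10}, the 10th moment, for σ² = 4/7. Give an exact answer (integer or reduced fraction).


By the scaled semicircle moment identity, m_{2k} = σ^{2k} · C_k with k = 5.
C_5 = (1/(k+1)) · C(2k, k) = (1/6) · C(10, 5) = (1/6) · 252 = 42.
σ^{2k} = (σ²)^k = (4/7)^5 = 1024/16807.

Therefore m_{10} = σ^{10} · C_5 = (1024/16807) · 42 = 6144/2401.


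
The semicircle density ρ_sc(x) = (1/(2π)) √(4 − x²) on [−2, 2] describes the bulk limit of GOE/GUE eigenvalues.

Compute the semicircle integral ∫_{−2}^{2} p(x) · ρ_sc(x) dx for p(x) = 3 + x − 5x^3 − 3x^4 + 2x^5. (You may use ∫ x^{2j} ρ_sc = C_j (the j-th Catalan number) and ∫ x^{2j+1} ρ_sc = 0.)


Write p(x) = Σ a_i x^i, split into monomials and integrate each against ρ_sc separately.
Using ∫ x^{2j} ρ_sc = C_j = (1/(j+1)) C(2j, j) (Catalan numbers) and ∫ x^{2j+1} ρ_sc = 0 (odd monomials vanish by symmetry):
  i = 0 (even): a_0 · C_{0} = 3 · 1 = 3
  i = 1 (odd): ∫ x^1 ρ_sc = 0 (vanishes)
  i = 3 (odd): ∫ x^3 ρ_sc = 0 (vanishes)
  i = 4 (even): a_4 · C_{2} = -3 · 2 = -6
  i = 5 (odd): ∫ x^5 ρ_sc = 0 (vanishes)

Summing the contributions: ∫_{−2}^{2} p(x) ρ_sc(x) dx = 3 + (-6) = -3.


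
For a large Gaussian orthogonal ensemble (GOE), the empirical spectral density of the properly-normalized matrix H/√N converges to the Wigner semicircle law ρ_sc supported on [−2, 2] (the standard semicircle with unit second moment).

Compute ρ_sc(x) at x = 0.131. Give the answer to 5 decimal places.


ρ_sc(x) = (1/(2π)) √(4 − x²). With x = 0.131:
  4 − x² = 4 − (0.131)² = 4 − 0.017161 = 3.982839.
  √(4 − x²) = 1.995705.
  1/(2π) = 0.159155.
  ρ_sc(0.131) = 0.159155 · 1.995705 = 0.317626.

Rounded to 5 decimal places: ρ_sc(0.131) ≈ 0.31763.


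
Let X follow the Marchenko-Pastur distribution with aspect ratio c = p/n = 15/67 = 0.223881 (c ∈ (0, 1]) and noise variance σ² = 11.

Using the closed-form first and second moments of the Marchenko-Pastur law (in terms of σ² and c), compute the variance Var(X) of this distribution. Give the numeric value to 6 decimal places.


Recall the MP moments m_1 = E[X] = σ² and m_2 = E[X²] = σ⁴ (1 + c).
m_1 = E[X] = σ² = 11, so m_1² = 121.
m_2 = E[X²] = σ⁴ (1 + c) = 121 · (1 + 0.223881) = 121 · 1.223881 = 148.089552.
(Note m_2 − m_1² simplifies to c · σ⁴ = 0.223881 · 121.)

Var(X) = m_2 − m_1² = 148.089552 − 121 = 27.089552.


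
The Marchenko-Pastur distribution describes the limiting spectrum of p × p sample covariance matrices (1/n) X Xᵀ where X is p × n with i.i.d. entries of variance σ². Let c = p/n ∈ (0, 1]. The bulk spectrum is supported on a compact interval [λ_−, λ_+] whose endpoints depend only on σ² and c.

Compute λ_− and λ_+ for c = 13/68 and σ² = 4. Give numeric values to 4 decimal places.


c = 13/68 = 0.191176; √c = 0.437237.
λ_− = σ² (1 − √c)² = 4 · (1 − 0.437237)² = 4 · (0.562763)² = 1.266807.
λ_+ = σ² (1 + √c)² = 4 · (1 + 0.437237)² = 4 · (1.437237)² = 8.262604.

Rounded to 4 decimal places: λ_− ≈ 1.2668, λ_+ ≈ 8.2626.


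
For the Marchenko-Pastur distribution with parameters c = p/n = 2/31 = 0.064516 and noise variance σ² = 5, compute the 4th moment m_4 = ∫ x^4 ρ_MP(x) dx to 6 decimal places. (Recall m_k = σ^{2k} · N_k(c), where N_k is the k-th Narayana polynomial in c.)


E[X⁴] = σ⁸ (1 + 6c + 6c² + c³) (fourth MP moment). With σ² = 5 (so σ⁸ = 625) and c = 2/31 = 0.064516: E[X⁴] = 625 · (1 + 6·0.064516 + 6·(0.064516)² + (0.064516)³) = 625 · 1.412339.

So E[X^4] = 882.712061.


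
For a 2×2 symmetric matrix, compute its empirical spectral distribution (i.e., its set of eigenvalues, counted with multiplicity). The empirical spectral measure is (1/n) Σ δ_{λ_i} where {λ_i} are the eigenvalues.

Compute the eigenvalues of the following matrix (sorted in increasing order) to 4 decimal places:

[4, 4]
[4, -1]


Since M is real symmetric, both eigenvalues are real; they are the roots of det(λI − M) = λ² − (tr M) λ + det M.
tr M = 4 + (-1) = 3.
det M = 4·(-1) − 4² = -4 − 16 = -20.
Characteristic polynomial: λ² − 3λ − 20 = 0.
Discriminant Δ = (tr M)² − 4·det M = 9 − (-80) = 89; √Δ = 9.433981.
λ = (tr M ± √Δ)/2 = (3 ± 9.433981)/2, giving (tr M − √Δ)/2 = -3.2170 and (tr M + √Δ)/2 = 6.2170.

Eigenvalues sorted in increasing order: [-3.2170, 6.2170].


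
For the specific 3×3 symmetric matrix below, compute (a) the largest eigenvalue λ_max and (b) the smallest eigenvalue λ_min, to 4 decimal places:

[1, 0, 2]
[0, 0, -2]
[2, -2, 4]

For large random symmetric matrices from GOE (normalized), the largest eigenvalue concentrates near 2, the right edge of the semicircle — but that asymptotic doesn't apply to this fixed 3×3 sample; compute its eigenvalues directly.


Since M is real symmetric, all three eigenvalues are real; they are the roots of det(λI − M) = λ³ − (tr M) λ² + s λ − det M, where s is the sum of the principal 2×2 minors.
tr M = 1 + 0 + 4 = 5.
s = (1·0 − 0²) + (1·4 − 2²) + (0·4 − (-2)²) = 0 + 0 + (-4) = -4.
det M (expand along row 1) = 1·(-4) − 0·4 + 2·0 = -4.
Characteristic polynomial: λ³ − 5λ² − 4λ + 4 = 0.
Substitute λ = y + (tr M)/3 = y + 1.666667 to remove the quadratic term: y³ + p·y + q = 0 with p = s − (tr M)²/3 = -12.333333 and q = −2(tr M)³/27 + (tr M)·s/3 − det M = -11.925926.
Three real roots ⇒ use the trigonometric (Viète) form: r = 2√(−p/3) = 4.055175, φ = arccos(3q/(p·r)) = arccos(0.715358) = 0.773660 rad.
y_k = r·cos(φ/3 − 2πk/3) for k = 0, 1, 2 gives y = 3.921075, -1.064874, -2.856201.
λ_k = y_k + 1.666667 gives λ = 5.5877, 0.6018, -1.1895 (check: the sum is 5.0000 = tr M).

Hence λ_max = 5.5877 and λ_min = -1.1895.


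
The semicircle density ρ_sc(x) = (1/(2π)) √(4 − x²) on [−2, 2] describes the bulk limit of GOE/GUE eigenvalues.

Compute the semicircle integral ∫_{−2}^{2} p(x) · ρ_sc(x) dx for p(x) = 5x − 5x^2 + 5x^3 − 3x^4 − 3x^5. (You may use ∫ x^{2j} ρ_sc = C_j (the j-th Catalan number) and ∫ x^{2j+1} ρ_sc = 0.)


Write p(x) = Σ a_i x^i, split into monomials and integrate each against ρ_sc separately.
Using ∫ x^{2j} ρ_sc = C_j = (1/(j+1)) C(2j, j) (Catalan numbers) and ∫ x^{2j+1} ρ_sc = 0 (odd monomials vanish by symmetry):
  i = 1 (odd): ∫ x^1 ρ_sc = 0 (vanishes)
  i = 2 (even): a_2 · C_{1} = -5 · 1 = -5
  i = 3 (odd): ∫ x^3 ρ_sc = 0 (vanishes)
  i = 4 (even): a_4 · C_{2} = -3 · 2 = -6
  i = 5 (odd): ∫ x^5 ρ_sc = 0 (vanishes)

Summing the contributions: ∫_{−2}^{2} p(x) ρ_sc(x) dx = (-5) + (-6) = -11.


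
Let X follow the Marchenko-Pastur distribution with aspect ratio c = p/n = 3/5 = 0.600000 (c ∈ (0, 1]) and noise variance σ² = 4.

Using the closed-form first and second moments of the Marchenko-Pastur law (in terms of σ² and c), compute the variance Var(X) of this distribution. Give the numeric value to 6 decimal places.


Recall the MP moments m_1 = E[X] = σ² and m_2 = E[X²] = σ⁴ (1 + c).
m_1 = E[X] = σ² = 4, so m_1² = 16.
m_2 = E[X²] = σ⁴ (1 + c) = 16 · (1 + 0.600000) = 16 · 1.600000 = 25.600000.
(Note m_2 − m_1² simplifies to c · σ⁴ = 0.600000 · 16.)

Var(X) = m_2 − m_1² = 25.600000 − 16 = 9.600000.


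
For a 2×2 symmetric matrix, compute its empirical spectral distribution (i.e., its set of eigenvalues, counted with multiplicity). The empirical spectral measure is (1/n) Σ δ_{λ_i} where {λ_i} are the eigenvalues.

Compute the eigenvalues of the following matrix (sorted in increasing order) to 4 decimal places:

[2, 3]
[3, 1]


Since M is real symmetric, both eigenvalues are real; they are the roots of det(λI − M) = λ² − (tr M) λ + det M.
tr M = 2 + 1 = 3.
det M = 2·1 − 3² = 2 − 9 = -7.
Characteristic polynomial: λ² − 3λ − 7 = 0.
Discriminant Δ = (tr M)² − 4·det M = 9 − (-28) = 37; √Δ = 6.082763.
λ = (tr M ± √Δ)/2 = (3 ± 6.082763)/2, giving (tr M − √Δ)/2 = -1.5414 and (tr M + √Δ)/2 = 4.5414.

Eigenvalues sorted in increasing order: [-1.5414, 4.5414].


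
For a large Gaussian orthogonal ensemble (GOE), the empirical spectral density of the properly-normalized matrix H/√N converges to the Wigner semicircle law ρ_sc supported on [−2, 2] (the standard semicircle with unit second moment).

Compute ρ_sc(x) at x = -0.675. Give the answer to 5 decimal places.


ρ_sc(x) = (1/(2π)) √(4 − x²). With x = -0.675:
  4 − x² = 4 − (-0.675)² = 4 − 0.455625 = 3.544375.
  √(4 − x²) = 1.882651.
  1/(2π) = 0.159155.
  ρ_sc(-0.675) = 0.159155 · 1.882651 = 0.299633.

Rounded to 5 decimal places: ρ_sc(-0.675) ≈ 0.29963.


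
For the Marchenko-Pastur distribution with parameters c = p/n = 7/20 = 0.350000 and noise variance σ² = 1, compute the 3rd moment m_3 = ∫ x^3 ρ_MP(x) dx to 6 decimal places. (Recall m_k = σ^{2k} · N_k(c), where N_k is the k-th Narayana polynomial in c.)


E[X³] = σ⁶ (1 + 3c + c²) (third MP moment). With σ² = 1 (so σ⁶ = 1) and c = 7/20 = 0.350000: E[X³] = 1 · (1 + 3·0.350000 + (0.350000)²) = 1 · 2.172500.

So E[X^3] = 2.172500.


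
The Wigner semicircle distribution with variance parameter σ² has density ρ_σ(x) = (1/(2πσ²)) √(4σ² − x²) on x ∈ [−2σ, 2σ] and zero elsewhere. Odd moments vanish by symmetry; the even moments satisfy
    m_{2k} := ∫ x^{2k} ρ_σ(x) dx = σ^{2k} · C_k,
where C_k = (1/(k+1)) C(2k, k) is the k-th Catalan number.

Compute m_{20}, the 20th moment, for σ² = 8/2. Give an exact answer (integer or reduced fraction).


By the scaled semicircle moment identity, m_{2k} = σ^{2k} · C_k with k = 10.
C_10 = (1/(k+1)) · C(2k, k) = (1/11) · C(20, 10) = (1/11) · 184756 = 16796.
σ^{2k} = (σ²)^k = (8/2)^10 = 1048576.

Therefore m_{20} = σ^{20} · C_10 = 1048576 · 16796 = 17611882496.


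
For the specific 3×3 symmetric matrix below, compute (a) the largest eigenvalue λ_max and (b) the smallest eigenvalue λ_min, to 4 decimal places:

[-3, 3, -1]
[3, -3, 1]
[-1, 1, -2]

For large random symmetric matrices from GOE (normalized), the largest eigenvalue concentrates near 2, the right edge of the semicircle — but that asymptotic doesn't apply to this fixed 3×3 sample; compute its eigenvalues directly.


Since M is real symmetric, all three eigenvalues are real; they are the roots of det(λI − M) = λ³ − (tr M) λ² + s λ − det M, where s is the sum of the principal 2×2 minors.
tr M = -3 + (-3) + (-2) = -8.
s = ((-3)·(-3) − 3²) + ((-3)·(-2) − (-1)²) + ((-3)·(-2) − 1²) = 0 + 5 + 5 = 10.
det M (expand along row 1) = (-3)·5 − 3·(-5) + (-1)·0 = 0.
Characteristic polynomial: λ³ + 8λ² + 10λ = 0.
Substitute λ = y + (tr M)/3 = y − 2.666667 to remove the quadratic term: y³ + p·y + q = 0 with p = s − (tr M)²/3 = -11.333333 and q = −2(tr M)³/27 + (tr M)·s/3 − det M = 11.259259.
Three real roots ⇒ use the trigonometric (Viète) form: r = 2√(−p/3) = 3.887301, φ = arccos(3q/(p·r)) = arccos(-0.766700) = 2.444481 rad.
y_k = r·cos(φ/3 − 2πk/3) for k = 0, 1, 2 gives y = 2.666667, 1.116156, -3.782823.
λ_k = y_k − 2.666667 gives λ = 0.0000, -1.5505, -6.4495 (check: the sum is -8.0000 = tr M).

Hence λ_max = 0.0000 and λ_min = -6.4495.


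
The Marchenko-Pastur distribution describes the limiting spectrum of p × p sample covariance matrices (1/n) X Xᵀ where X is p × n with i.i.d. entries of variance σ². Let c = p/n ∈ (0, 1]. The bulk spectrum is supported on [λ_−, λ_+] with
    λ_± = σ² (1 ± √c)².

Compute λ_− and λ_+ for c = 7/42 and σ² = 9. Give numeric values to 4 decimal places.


c = 7/42 = 0.166667; √c = 0.408248.
λ_− = σ² (1 − √c)² = 9 · (1 − 0.408248)² = 9 · (0.591752)² = 3.151531.
λ_+ = σ² (1 + √c)² = 9 · (1 + 0.408248)² = 9 · (1.408248)² = 17.848469.

Rounded to 4 decimal places: λ_− ≈ 3.1515, λ_+ ≈ 17.8485.


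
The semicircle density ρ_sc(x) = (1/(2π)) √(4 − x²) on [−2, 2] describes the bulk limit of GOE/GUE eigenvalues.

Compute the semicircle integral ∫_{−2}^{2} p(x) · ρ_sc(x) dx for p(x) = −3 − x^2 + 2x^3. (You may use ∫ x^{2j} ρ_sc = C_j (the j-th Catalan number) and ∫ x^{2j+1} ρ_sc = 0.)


Write p(x) = Σ a_i x^i, split into monomials and integrate each against ρ_sc separately.
Using ∫ x^{2j} ρ_sc = C_j = (1/(j+1)) C(2j, j) (Catalan numbers) and ∫ x^{2j+1} ρ_sc = 0 (odd monomials vanish by symmetry):
  i = 0 (even): a_0 · C_{0} = -3 · 1 = -3
  i = 2 (even): a_2 · C_{1} = -1 · 1 = -1
  i = 3 (odd): ∫ x^3 ρ_sc = 0 (vanishes)

Summing the contributions: ∫_{−2}^{2} p(x) ρ_sc(x) dx = (-3) + (-1) = -4.


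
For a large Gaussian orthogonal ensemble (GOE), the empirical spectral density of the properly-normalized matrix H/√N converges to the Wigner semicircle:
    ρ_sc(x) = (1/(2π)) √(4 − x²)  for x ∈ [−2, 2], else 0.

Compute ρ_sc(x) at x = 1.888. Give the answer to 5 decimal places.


ρ_sc(x) = (1/(2π)) √(4 − x²). With x = 1.888:
  4 − x² = 4 − (1.888)² = 4 − 3.564544 = 0.435456.
  √(4 − x²) = 0.659891.
  1/(2π) = 0.159155.
  ρ_sc(1.888) = 0.159155 · 0.659891 = 0.105025.

Rounded to 5 decimal places: ρ_sc(1.888) ≈ 0.10502.


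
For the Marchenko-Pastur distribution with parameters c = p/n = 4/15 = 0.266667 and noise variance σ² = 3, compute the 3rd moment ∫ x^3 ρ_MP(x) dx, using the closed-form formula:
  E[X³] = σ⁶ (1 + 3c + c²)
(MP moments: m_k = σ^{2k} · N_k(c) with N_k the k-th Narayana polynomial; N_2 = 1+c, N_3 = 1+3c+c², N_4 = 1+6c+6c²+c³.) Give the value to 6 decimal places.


E[X³] = σ⁶ (1 + 3c + c²) (third MP moment). With σ² = 3 (so σ⁶ = 27) and c = 4/15 = 0.266667: E[X³] = 27 · (1 + 3·0.266667 + (0.266667)²) = 27 · 1.871111.

So E[X^3] = 50.520000.


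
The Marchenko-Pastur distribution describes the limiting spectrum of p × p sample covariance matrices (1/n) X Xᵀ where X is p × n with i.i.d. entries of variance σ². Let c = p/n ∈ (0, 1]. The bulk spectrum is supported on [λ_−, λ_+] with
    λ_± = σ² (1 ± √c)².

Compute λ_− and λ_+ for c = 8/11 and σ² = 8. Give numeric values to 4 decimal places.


c = 8/11 = 0.727273; √c = 0.852803.
λ_− = σ² (1 − √c)² = 8 · (1 − 0.852803)² = 8 · (0.147197)² = 0.173336.
λ_+ = σ² (1 + √c)² = 8 · (1 + 0.852803)² = 8 · (1.852803)² = 27.463028.

Rounded to 4 decimal places: λ_− ≈ 0.1733, λ_+ ≈ 27.4630.


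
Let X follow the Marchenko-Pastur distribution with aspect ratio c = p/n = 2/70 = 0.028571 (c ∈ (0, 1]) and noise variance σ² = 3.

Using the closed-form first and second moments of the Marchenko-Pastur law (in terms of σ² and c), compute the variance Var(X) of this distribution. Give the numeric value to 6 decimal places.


Recall the MP moments m_1 = E[X] = σ² and m_2 = E[X²] = σ⁴ (1 + c).
m_1 = E[X] = σ² = 3, so m_1² = 9.
m_2 = E[X²] = σ⁴ (1 + c) = 9 · (1 + 0.028571) = 9 · 1.028571 = 9.257143.
(Note m_2 − m_1² simplifies to c · σ⁴ = 0.028571 · 9.)

Var(X) = m_2 − m_1² = 9.257143 − 9 = 0.257143.


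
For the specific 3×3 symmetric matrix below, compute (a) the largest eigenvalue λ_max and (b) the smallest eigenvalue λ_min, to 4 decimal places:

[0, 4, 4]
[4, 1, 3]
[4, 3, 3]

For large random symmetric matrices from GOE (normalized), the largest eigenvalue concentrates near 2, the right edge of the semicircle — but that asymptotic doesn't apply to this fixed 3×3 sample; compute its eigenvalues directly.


Since M is real symmetric, all three eigenvalues are real; they are the roots of det(λI − M) = λ³ − (tr M) λ² + s λ − det M, where s is the sum of the principal 2×2 minors.
tr M = 0 + 1 + 3 = 4.
s = (0·1 − 4²) + (0·3 − 4²) + (1·3 − 3²) = -16 + (-16) + (-6) = -38.
det M (expand along row 1) = 0·(-6) − 4·0 + 4·8 = 32.
Characteristic polynomial: λ³ − 4λ² − 38λ − 32 = 0.
Substitute λ = y + (tr M)/3 = y + 1.333333 to remove the quadratic term: y³ + p·y + q = 0 with p = s − (tr M)²/3 = -43.333333 and q = −2(tr M)³/27 + (tr M)·s/3 − det M = -87.407407.
Three real roots ⇒ use the trigonometric (Viète) form: r = 2√(−p/3) = 7.601170, φ = arccos(3q/(p·r)) = arccos(0.796099) = 0.649975 rad.
y_k = r·cos(φ/3 − 2πk/3) for k = 0, 1, 2 gives y = 7.423464, -2.296643, -5.126820.
λ_k = y_k + 1.333333 gives λ = 8.7568, -0.9633, -3.7935 (check: the sum is 4.0000 = tr M).

Hence λ_max = 8.7568 and λ_min = -3.7935.


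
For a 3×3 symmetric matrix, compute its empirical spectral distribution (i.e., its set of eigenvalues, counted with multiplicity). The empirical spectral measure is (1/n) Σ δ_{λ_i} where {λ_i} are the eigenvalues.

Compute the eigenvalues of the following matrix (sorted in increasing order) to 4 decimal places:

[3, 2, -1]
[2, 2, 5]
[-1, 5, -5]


Since M is real symmetric, all three eigenvalues are real; they are the roots of det(λI − M) = λ³ − (tr M) λ² + s λ − det M, where s is the sum of the principal 2×2 minors.
tr M = 3 + 2 + (-5) = 0.
s = (3·2 − 2²) + (3·(-5) − (-1)²) + (2·(-5) − 5²) = 2 + (-16) + (-35) = -49.
det M (expand along row 1) = 3·(-35) − 2·(-5) + (-1)·12 = -107.
Characteristic polynomial: λ³ − 49λ + 107 = 0.
Substitute λ = y + (tr M)/3 = y + 0.000000 to remove the quadratic term: y³ + p·y + q = 0 with p = s − (tr M)²/3 = -49.000000 and q = −2(tr M)³/27 + (tr M)·s/3 − det M = 107.000000.
Three real roots ⇒ use the trigonometric (Viète) form: r = 2√(−p/3) = 8.082904, φ = arccos(3q/(p·r)) = arccos(-0.810479) = 2.515765 rad.
y_k = r·cos(φ/3 − 2πk/3) for k = 0, 1, 2 gives y = 5.403529, 2.504136, -7.907666.
λ_k = y_k + 0.000000 gives λ = 5.4035, 2.5041, -7.9077 (check: the sum is 0.0000 = tr M).

Eigenvalues sorted in increasing order: [-7.9077, 2.5041, 5.4035].


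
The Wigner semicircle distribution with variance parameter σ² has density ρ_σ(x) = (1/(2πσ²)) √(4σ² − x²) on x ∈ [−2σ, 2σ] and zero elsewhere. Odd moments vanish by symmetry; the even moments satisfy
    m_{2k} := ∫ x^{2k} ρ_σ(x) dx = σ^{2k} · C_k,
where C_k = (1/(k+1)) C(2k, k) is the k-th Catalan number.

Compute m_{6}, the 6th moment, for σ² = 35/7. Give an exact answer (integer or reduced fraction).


By the scaled semicircle moment identity, m_{2k} = σ^{2k} · C_k with k = 3.
C_3 = (1/(k+1)) · C(2k, k) = (1/4) · C(6, 3) = (1/4) · 20 = 5.
σ^{2k} = (σ²)^k = (35/7)^3 = 125.

Therefore m_{6} = σ^{6} · C_3 = 125 · 5 = 625.


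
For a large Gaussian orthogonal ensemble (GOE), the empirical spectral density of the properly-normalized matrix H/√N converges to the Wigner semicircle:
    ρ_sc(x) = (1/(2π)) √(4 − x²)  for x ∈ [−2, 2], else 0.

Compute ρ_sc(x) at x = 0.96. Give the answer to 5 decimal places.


ρ_sc(x) = (1/(2π)) √(4 − x²). With x = 0.96:
  4 − x² = 4 − (0.96)² = 4 − 0.921600 = 3.078400.
  √(4 − x²) = 1.754537.
  1/(2π) = 0.159155.
  ρ_sc(0.96) = 0.159155 · 1.754537 = 0.279243.

Rounded to 5 decimal places: ρ_sc(0.96) ≈ 0.27924.


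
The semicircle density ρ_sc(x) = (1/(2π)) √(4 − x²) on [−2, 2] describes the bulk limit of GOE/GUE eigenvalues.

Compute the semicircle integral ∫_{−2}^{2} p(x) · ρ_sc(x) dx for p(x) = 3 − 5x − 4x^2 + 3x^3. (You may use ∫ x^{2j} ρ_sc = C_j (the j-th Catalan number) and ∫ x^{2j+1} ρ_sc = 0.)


Write p(x) = Σ a_i x^i, split into monomials and integrate each against ρ_sc separately.
Using ∫ x^{2j} ρ_sc = C_j = (1/(j+1)) C(2j, j) (Catalan numbers) and ∫ x^{2j+1} ρ_sc = 0 (odd monomials vanish by symmetry):
  i = 0 (even): a_0 · C_{0} = 3 · 1 = 3
  i = 1 (odd): ∫ x^1 ρ_sc = 0 (vanishes)
  i = 2 (even): a_2 · C_{1} = -4 · 1 = -4
  i = 3 (odd): ∫ x^3 ρ_sc = 0 (vanishes)

Summing the contributions: ∫_{−2}^{2} p(x) ρ_sc(x) dx = 3 + (-4) = -1.


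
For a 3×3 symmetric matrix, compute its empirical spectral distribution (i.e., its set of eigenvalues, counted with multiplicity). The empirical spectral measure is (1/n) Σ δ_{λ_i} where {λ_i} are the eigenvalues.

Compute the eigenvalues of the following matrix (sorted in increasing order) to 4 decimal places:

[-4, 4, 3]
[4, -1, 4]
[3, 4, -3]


Since M is real symmetric, all three eigenvalues are real; they are the roots of det(λI − M) = λ³ − (tr M) λ² + s λ − det M, where s is the sum of the principal 2×2 minors.
tr M = -4 + (-1) + (-3) = -8.
s = ((-4)·(-1) − 4²) + ((-4)·(-3) − 3²) + ((-1)·(-3) − 4²) = -12 + 3 + (-13) = -22.
det M (expand along row 1) = (-4)·(-13) − 4·(-24) + 3·19 = 205.
Characteristic polynomial: λ³ + 8λ² − 22λ − 205 = 0.
Substitute λ = y + (tr M)/3 = y − 2.666667 to remove the quadratic term: y³ + p·y + q = 0 with p = s − (tr M)²/3 = -43.333333 and q = −2(tr M)³/27 + (tr M)·s/3 − det M = -108.407407.
Three real roots ⇒ use the trigonometric (Viète) form: r = 2√(−p/3) = 7.601170, φ = arccos(3q/(p·r)) = arccos(0.987365) = 0.159134 rad.
y_k = r·cos(φ/3 − 2πk/3) for k = 0, 1, 2 gives y = 7.590478, -3.446221, -4.144257.
λ_k = y_k − 2.666667 gives λ = 4.9238, -6.1129, -6.8109 (check: the sum is -8.0000 = tr M).

Eigenvalues sorted in increasing order: [-6.8109, -6.1129, 4.9238].


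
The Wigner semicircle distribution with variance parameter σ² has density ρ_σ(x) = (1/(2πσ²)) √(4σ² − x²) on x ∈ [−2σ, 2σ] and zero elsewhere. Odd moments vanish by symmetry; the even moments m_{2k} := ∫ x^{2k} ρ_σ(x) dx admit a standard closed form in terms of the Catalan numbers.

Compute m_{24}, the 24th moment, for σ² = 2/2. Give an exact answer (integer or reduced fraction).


By the scaled semicircle moment identity, m_{2k} = σ^{2k} · C_k with k = 12.
C_12 = (1/(k+1)) · C(2k, k) = (1/13) · C(24, 12) = (1/13) · 2704156 = 208012.
σ^{2k} = (σ²)^k = (2/2)^12 = 1.

Therefore m_{24} = σ^{24} · C_12 = 1 · 208012 = 208012.


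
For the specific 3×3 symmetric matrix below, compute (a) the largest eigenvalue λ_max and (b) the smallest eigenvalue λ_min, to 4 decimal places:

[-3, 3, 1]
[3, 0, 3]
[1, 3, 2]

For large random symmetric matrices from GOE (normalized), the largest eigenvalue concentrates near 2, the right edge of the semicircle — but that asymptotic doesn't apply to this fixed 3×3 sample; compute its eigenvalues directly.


Since M is real symmetric, all three eigenvalues are real; they are the roots of det(λI − M) = λ³ − (tr M) λ² + s λ − det M, where s is the sum of the principal 2×2 minors.
tr M = -3 + 0 + 2 = -1.
s = ((-3)·0 − 3²) + ((-3)·2 − 1²) + (0·2 − 3²) = -9 + (-7) + (-9) = -25.
det M (expand along row 1) = (-3)·(-9) − 3·3 + 1·9 = 27.
Characteristic polynomial: λ³ + λ² − 25λ − 27 = 0.
Substitute λ = y + (tr M)/3 = y − 0.333333 to remove the quadratic term: y³ + p·y + q = 0 with p = s − (tr M)²/3 = -25.333333 and q = −2(tr M)³/27 + (tr M)·s/3 − det M = -18.592593.
Three real roots ⇒ use the trigonometric (Viète) form: r = 2√(−p/3) = 5.811865, φ = arccos(3q/(p·r)) = arccos(0.378838) = 1.182256 rad.
y_k = r·cos(φ/3 − 2πk/3) for k = 0, 1, 2 gives y = 5.366375, -0.750612, -4.615763.
λ_k = y_k − 0.333333 gives λ = 5.0330, -1.0839, -4.9491 (check: the sum is -1.0000 = tr M).

Hence λ_max = 5.0330 and λ_min = -4.9491.


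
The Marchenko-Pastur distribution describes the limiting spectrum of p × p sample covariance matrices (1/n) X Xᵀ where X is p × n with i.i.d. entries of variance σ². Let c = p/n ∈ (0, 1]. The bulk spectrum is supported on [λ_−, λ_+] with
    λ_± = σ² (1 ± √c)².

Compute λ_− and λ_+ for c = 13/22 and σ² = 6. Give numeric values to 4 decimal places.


c = 13/22 = 0.590909; √c = 0.768706.
λ_− = σ² (1 − √c)² = 6 · (1 − 0.768706)² = 6 · (0.231294)² = 0.320981.
λ_+ = σ² (1 + √c)² = 6 · (1 + 0.768706)² = 6 · (1.768706)² = 18.769928.

Rounded to 4 decimal places: λ_− ≈ 0.3210, λ_+ ≈ 18.7699.


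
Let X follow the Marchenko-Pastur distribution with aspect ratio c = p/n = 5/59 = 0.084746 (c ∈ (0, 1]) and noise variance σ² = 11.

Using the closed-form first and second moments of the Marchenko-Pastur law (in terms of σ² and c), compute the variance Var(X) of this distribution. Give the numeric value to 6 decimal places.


Recall the MP moments m_1 = E[X] = σ² and m_2 = E[X²] = σ⁴ (1 + c).
m_1 = E[X] = σ² = 11, so m_1² = 121.
m_2 = E[X²] = σ⁴ (1 + c) = 121 · (1 + 0.084746) = 121 · 1.084746 = 131.254237.
(Note m_2 − m_1² simplifies to c · σ⁴ = 0.084746 · 121.)

Var(X) = m_2 − m_1² = 131.254237 − 121 = 10.254237.
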